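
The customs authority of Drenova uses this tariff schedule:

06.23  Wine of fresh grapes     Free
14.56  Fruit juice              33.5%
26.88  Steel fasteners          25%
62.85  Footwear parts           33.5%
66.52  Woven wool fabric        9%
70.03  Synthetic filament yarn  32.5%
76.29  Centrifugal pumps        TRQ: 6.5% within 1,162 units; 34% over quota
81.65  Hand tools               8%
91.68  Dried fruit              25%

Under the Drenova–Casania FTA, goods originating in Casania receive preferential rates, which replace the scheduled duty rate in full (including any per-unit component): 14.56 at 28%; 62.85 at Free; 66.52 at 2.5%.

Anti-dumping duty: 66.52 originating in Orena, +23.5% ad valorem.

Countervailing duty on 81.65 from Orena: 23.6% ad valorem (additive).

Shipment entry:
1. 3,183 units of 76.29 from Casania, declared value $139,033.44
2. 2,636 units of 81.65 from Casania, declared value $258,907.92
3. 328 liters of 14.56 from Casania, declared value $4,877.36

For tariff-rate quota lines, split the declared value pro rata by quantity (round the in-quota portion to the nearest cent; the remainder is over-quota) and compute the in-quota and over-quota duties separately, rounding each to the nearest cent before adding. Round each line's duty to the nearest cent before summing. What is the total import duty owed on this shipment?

$55,391.72

Line 1 (76.29, Casania, 3,183 units, $139,033.44):
Code 76.29 is under a tariff-rate quota (threshold 1,162 units). In-quota: 1,162 units at 6.5%; over-quota: 2,021 units at 34%.
Pro-rata value split: in-quota = $139,033.44 × 1,162/3,183 = $50,756.16; over-quota = $139,033.44 − $50,756.16 = $88,277.28.
In-quota duty = $50,756.16 × 6.5% = $3,299.15. Over-quota duty = $88,277.28 × 34% = $30,014.28.
Line duty = $3,299.15 + $30,014.28 = $33,313.43.
Line 2 (81.65, Casania, 2,636 units, $258,907.92):
Base rate for 81.65 is 8%.
Origin Casania is the FTA partner but 81.65 is not on the preference list; base rate stands.
The additional-duty order on 81.65 targets Orena, not Casania; it does not apply.
Duty = $258,907.92 × 8% = $20,712.63.
Line 3 (14.56, Casania, 328 liters, $4,877.36):
Base rate for 14.56 is 33.5%.
Origin Casania qualifies under the Drenova–Casania agreement and 14.56 is covered: preferential rate 28% applies instead.
Duty = $4,877.36 × 28% = $1,365.66.
Total = $33,313.43 + $20,712.63 + $1,365.66 = $55,391.72.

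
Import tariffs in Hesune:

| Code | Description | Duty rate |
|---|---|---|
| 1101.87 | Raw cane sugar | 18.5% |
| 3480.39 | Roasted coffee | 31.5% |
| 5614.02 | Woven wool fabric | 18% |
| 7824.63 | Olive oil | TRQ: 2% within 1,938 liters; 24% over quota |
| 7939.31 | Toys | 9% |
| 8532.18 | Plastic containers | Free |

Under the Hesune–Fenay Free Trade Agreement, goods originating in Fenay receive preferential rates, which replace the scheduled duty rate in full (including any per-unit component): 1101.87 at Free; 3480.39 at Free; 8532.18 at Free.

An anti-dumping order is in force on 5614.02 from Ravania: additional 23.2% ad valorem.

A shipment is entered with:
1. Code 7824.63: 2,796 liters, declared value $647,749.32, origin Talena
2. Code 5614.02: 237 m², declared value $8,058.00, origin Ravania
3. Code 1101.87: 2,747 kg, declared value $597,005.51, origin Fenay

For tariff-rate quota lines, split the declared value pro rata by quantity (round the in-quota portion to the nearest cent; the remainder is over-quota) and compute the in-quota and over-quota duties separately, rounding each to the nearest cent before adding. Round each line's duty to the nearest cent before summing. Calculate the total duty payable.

$60,004.92

Line 1 (7824.63, Talena, 2,796 liters, $647,749.32):
Code 7824.63 is under a tariff-rate quota (threshold 1,938 liters). In-quota: 1,938 liters at 2%; over-quota: 858 liters at 24%.
Pro-rata value split: in-quota = $647,749.32 × 1,938/2,796 = $448,976.46; over-quota = $647,749.32 − $448,976.46 = $198,772.86.
In-quota duty = $448,976.46 × 2% = $8,979.53. Over-quota duty = $198,772.86 × 24% = $47,705.49.
Line duty = $8,979.53 + $47,705.49 = $56,685.02.
Line 2 (5614.02, Ravania, 237 m², $8,058.00):
Base rate for 5614.02 is 18%.
Additional duty on 5614.02 from Ravania: +23.2%. Applied ad valorem rate: 18% + 23.2% = 41.2%.
Duty = $8,058.00 × 41.2% = $3,319.90.
Line 3 (1101.87, Fenay, 2,747 kg, $597,005.51):
Base rate for 1101.87 is 18.5%.
Origin Fenay qualifies under the Hesune–Fenay agreement and 1101.87 is covered: preferential rate Free applies instead.
Duty = $597,005.51 × 0% = $0.00.
Total = $56,685.02 + $3,319.90 + $0.00 = $60,004.92.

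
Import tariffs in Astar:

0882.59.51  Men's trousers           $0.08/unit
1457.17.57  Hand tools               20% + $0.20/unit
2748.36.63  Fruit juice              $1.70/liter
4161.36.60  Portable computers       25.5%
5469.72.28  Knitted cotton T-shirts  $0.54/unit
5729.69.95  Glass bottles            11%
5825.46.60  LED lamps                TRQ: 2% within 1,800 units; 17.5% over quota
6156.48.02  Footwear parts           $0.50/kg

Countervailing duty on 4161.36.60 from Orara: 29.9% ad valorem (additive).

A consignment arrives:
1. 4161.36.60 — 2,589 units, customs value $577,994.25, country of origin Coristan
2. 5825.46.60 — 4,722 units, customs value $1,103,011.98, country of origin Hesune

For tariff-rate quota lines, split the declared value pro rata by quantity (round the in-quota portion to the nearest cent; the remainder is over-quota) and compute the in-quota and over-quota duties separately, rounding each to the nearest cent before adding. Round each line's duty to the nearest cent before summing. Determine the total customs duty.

$275,244.02

Line 1 (4161.36.60, Coristan, 2,589 units, $577,994.25):
Base rate for 4161.36.60 is 25.5%.
The additional-duty order on 4161.36.60 targets Orara, not Coristan; it does not apply.
Duty = $577,994.25 × 25.5% = $147,388.53.
Line 2 (5825.46.60, Hesune, 4,722 units, $1,103,011.98):
Code 5825.46.60 is under a tariff-rate quota (threshold 1,800 units). In-quota: 1,800 units at 2%; over-quota: 2,922 units at 17.5%.
Pro-rata value split: in-quota = $1,103,011.98 × 1,800/4,722 = $420,462.00; over-quota = $1,103,011.98 − $420,462.00 = $682,549.98.
In-quota duty = $420,462.00 × 2% = $8,409.24. Over-quota duty = $682,549.98 × 17.5% = $119,446.25.
Line duty = $8,409.24 + $119,446.25 = $127,855.49.
Total = $147,388.53 + $127,855.49 = $275,244.02.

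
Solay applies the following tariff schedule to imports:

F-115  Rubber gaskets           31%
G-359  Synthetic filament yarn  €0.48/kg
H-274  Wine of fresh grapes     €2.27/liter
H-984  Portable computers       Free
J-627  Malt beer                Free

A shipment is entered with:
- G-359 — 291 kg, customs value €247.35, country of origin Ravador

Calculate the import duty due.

Line 1 (G-359, Ravador, 291 kg, €247.35):
Base rate for G-359 is €0.48/kg.
Duty = 291 × €0.48 = €139.68.

€139.68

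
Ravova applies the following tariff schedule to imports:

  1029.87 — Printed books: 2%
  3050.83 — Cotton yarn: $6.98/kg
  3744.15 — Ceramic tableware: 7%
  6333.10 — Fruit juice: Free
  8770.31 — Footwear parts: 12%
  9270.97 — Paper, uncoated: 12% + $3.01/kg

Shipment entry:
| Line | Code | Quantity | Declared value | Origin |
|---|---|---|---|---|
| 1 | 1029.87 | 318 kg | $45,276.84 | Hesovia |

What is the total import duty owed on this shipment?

Line 1 (1029.87, Hesovia, 318 kg, $45,276.84):
Base rate for 1029.87 is 2%.
Duty = $45,276.84 × 2% = $905.54.

$905.54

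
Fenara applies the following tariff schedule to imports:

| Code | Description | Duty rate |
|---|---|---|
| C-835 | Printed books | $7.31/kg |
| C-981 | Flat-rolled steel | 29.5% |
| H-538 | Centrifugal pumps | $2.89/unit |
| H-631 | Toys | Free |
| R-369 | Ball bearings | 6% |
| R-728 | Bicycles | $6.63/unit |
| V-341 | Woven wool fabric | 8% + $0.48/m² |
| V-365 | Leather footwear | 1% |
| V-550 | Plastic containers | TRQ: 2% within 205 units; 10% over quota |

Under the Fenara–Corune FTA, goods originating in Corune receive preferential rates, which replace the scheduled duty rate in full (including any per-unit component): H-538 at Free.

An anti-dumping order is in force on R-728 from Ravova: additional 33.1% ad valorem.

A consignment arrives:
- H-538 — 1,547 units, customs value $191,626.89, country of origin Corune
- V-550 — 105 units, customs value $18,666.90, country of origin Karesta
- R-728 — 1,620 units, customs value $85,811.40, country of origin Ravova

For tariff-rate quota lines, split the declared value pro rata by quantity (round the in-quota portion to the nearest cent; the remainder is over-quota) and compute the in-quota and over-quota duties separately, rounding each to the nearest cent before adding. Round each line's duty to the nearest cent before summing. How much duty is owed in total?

Line 1 (H-538, Corune, 1,547 units, $191,626.89):
Base rate for H-538 is $2.89/unit.
Origin Corune qualifies under the Fenara–Corune agreement and H-538 is covered: preferential rate Free applies instead.
Duty = $191,626.89 × 0% = $0.00.
Line 2 (V-550, Karesta, 105 units, $18,666.90):
Code V-550 is under a tariff-rate quota (threshold 205 units). Quantity 105 units is within the quota, so the in-quota rate 2% applies to the full value.
Duty = $18,666.90 × 2% = $373.34.
Line 3 (R-728, Ravova, 1,620 units, $85,811.40):
Base rate for R-728 is $6.63/unit.
Additional duty on R-728 from Ravova: +33.1% ad valorem. Applied ad valorem rate = 33.1%.
Duty = $85,811.40 × 33.1% + 1,620 × $6.63 = $39,144.17.
Total = $0.00 + $373.34 + $39,144.17 = $39,517.51.

$39,517.51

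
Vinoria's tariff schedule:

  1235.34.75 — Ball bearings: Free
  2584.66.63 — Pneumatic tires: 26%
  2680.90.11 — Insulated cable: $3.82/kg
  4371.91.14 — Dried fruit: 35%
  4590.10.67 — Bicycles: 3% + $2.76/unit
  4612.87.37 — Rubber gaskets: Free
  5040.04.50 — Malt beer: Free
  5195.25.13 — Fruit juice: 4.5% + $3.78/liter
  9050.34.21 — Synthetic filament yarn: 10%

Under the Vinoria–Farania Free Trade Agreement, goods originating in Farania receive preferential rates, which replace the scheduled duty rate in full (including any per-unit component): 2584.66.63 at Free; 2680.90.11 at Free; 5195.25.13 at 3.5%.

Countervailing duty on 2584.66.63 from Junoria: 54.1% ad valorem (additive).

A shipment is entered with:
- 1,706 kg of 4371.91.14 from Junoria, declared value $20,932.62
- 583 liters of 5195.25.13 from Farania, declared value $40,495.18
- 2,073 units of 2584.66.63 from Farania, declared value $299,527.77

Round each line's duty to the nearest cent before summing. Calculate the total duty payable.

Line 1 (4371.91.14, Junoria, 1,706 kg, $20,932.62):
Base rate for 4371.91.14 is 35%.
Duty = $20,932.62 × 35% = $7,326.42.
Line 2 (5195.25.13, Farania, 583 liters, $40,495.18):
Base rate for 5195.25.13 is 4.5% + $3.78/liter.
Origin Farania qualifies under the Vinoria–Farania agreement and 5195.25.13 is covered: preferential rate 3.5% applies instead.
Duty = $40,495.18 × 3.5% = $1,417.33.
Line 3 (2584.66.63, Farania, 2,073 units, $299,527.77):
Base rate for 2584.66.63 is 26%.
Origin Farania qualifies under the Vinoria–Farania agreement and 2584.66.63 is covered: preferential rate Free applies instead.
The additional-duty order on 2584.66.63 targets Junoria, not Farania; it does not apply.
Duty = $299,527.77 × 0% = $0.00.
Total = $7,326.42 + $1,417.33 + $0.00 = $8,743.75.

$8,743.75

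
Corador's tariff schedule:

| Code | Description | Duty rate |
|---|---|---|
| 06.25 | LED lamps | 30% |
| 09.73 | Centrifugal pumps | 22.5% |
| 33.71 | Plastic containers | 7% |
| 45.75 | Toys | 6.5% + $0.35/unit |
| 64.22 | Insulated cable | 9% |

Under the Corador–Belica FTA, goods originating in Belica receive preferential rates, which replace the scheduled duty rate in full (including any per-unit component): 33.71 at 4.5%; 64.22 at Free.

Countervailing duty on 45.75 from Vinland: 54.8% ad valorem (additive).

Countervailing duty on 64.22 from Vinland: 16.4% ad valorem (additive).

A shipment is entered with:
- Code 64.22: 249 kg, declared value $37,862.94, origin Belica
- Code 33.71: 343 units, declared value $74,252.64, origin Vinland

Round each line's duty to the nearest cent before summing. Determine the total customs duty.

Line 1 (64.22, Belica, 249 kg, $37,862.94):
Base rate for 64.22 is 9%.
Origin Belica qualifies under the Corador–Belica agreement and 64.22 is covered: preferential rate Free applies instead.
The additional-duty order on 64.22 targets Vinland, not Belica; it does not apply.
Duty = $37,862.94 × 0% = $0.00.
Line 2 (33.71, Vinland, 343 units, $74,252.64):
Base rate for 33.71 is 7%.
33.71 has an FTA preferential rate, but origin Vinland is not Belica; base rate stands.
Duty = $74,252.64 × 7% = $5,197.68.
Total = $0.00 + $5,197.68 = $5,197.68.

$5,197.68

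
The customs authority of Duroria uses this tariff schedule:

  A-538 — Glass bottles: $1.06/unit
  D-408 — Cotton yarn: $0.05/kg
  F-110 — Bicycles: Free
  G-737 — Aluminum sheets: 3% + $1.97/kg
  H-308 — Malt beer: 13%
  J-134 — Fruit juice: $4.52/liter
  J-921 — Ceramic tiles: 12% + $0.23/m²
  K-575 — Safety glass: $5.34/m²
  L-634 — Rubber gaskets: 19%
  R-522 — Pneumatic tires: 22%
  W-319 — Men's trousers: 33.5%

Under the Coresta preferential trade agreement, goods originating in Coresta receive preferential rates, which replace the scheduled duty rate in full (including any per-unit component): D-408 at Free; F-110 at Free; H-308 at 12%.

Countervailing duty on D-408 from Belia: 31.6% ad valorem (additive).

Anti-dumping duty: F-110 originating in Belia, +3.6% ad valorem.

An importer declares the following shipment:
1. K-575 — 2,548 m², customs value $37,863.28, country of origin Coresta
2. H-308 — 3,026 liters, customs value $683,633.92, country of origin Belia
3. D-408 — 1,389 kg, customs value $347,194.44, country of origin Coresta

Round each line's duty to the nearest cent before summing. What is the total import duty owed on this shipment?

$102,478.73

Line 1 (K-575, Coresta, 2,548 m², $37,863.28):
Base rate for K-575 is $5.34/m².
Origin Coresta is the FTA partner but K-575 is not on the preference list; base rate stands.
Duty = 2,548 × $5.34 = $13,606.32.
Line 2 (H-308, Belia, 3,026 liters, $683,633.92):
Base rate for H-308 is 13%.
H-308 has an FTA preferential rate, but origin Belia is not Coresta; base rate stands.
Duty = $683,633.92 × 13% = $88,872.41.
Line 3 (D-408, Coresta, 1,389 kg, $347,194.44):
Base rate for D-408 is $0.05/kg.
Origin Coresta qualifies under the Duroria–Coresta agreement and D-408 is covered: preferential rate Free applies instead.
The additional-duty order on D-408 targets Belia, not Coresta; it does not apply.
Duty = $347,194.44 × 0% = $0.00.
Total = $13,606.32 + $88,872.41 + $0.00 = $102,478.73.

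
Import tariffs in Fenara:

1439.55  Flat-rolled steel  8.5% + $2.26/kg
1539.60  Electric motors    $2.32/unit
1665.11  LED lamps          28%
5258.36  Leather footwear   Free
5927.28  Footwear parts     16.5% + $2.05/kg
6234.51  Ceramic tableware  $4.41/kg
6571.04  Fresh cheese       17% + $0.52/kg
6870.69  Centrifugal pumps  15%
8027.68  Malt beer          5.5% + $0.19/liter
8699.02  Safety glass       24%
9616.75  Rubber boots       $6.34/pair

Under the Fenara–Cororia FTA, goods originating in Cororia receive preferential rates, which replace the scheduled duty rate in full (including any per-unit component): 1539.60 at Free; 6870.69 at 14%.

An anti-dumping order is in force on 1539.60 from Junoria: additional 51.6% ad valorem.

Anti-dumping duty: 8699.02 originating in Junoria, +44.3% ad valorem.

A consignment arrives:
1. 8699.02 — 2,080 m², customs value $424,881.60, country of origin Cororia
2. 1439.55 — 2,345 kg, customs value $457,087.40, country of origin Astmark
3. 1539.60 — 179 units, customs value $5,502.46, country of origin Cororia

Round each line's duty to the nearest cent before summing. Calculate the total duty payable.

$146,123.71

Line 1 (8699.02, Cororia, 2,080 m², $424,881.60):
Base rate for 8699.02 is 24%.
Origin Cororia is the FTA partner but 8699.02 is not on the preference list; base rate stands.
The additional-duty order on 8699.02 targets Junoria, not Cororia; it does not apply.
Duty = $424,881.60 × 24% = $101,971.58.
Line 2 (1439.55, Astmark, 2,345 kg, $457,087.40):
Base rate for 1439.55 is 8.5% + $2.26/kg.
Duty = $457,087.40 × 8.5% + 2,345 × $2.26 = $44,152.13.
Line 3 (1539.60, Cororia, 179 units, $5,502.46):
Base rate for 1539.60 is $2.32/unit.
Origin Cororia qualifies under the Fenara–Cororia agreement and 1539.60 is covered: preferential rate Free applies instead.
The additional-duty order on 1539.60 targets Junoria, not Cororia; it does not apply.
Duty = $5,502.46 × 0% = $0.00.
Total = $101,971.58 + $44,152.13 + $0.00 = $146,123.71.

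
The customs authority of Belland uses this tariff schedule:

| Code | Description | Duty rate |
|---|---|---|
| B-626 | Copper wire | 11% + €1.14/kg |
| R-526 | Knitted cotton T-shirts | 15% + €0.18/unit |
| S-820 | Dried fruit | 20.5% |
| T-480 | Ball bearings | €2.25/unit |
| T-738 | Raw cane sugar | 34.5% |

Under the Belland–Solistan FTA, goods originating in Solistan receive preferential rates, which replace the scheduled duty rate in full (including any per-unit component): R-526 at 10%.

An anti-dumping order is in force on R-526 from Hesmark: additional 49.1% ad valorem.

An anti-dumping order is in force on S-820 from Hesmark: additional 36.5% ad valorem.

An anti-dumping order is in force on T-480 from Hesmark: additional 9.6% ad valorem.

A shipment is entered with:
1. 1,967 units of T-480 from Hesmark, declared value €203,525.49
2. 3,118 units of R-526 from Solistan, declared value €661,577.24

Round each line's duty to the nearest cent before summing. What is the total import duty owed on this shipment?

Line 1 (T-480, Hesmark, 1,967 units, €203,525.49):
Base rate for T-480 is €2.25/unit.
Additional duty on T-480 from Hesmark: +9.6% ad valorem. Applied ad valorem rate = 9.6%.
Duty = €203,525.49 × 9.6% + 1,967 × €2.25 = €23,964.20.
Line 2 (R-526, Solistan, 3,118 units, €661,577.24):
Base rate for R-526 is 15% + €0.18/unit.
Origin Solistan qualifies under the Belland–Solistan agreement and R-526 is covered: preferential rate 10% applies instead.
The additional-duty order on R-526 targets Hesmark, not Solistan; it does not apply.
Duty = €661,577.24 × 10% = €66,157.72.
Total = €23,964.20 + €66,157.72 = €90,121.92.

€90,121.92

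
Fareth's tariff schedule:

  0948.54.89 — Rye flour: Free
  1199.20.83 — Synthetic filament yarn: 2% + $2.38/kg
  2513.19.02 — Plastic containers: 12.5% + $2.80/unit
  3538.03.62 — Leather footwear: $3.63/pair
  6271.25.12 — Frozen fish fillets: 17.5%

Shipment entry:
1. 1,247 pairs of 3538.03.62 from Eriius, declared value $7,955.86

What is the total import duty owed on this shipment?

Line 1 (3538.03.62, Eriius, 1,247 pairs, $7,955.86):
Base rate for 3538.03.62 is $3.63/pair.
Duty = 1,247 × $3.63 = $4,526.61.

$4,526.61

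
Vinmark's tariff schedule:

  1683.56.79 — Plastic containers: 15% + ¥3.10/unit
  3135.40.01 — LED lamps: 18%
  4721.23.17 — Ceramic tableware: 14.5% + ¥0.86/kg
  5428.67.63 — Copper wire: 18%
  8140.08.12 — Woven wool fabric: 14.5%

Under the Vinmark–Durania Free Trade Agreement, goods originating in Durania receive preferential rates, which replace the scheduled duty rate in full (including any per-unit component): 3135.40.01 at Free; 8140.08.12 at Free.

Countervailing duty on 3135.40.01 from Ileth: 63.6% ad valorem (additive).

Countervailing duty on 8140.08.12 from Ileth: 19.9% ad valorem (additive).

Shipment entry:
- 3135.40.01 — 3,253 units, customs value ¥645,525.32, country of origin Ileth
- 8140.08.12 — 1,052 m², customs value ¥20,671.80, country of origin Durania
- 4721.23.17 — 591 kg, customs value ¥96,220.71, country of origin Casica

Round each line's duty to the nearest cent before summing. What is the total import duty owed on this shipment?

¥541,208.92

Line 1 (3135.40.01, Ileth, 3,253 units, ¥645,525.32):
Base rate for 3135.40.01 is 18%.
3135.40.01 has an FTA preferential rate, but origin Ileth is not Durania; base rate stands.
Additional duty on 3135.40.01 from Ileth: +63.6%. Applied ad valorem rate: 18% + 63.6% = 81.6%.
Duty = ¥645,525.32 × 81.6% = ¥526,748.66.
Line 2 (8140.08.12, Durania, 1,052 m², ¥20,671.80):
Base rate for 8140.08.12 is 14.5%.
Origin Durania qualifies under the Vinmark–Durania agreement and 8140.08.12 is covered: preferential rate Free applies instead.
The additional-duty order on 8140.08.12 targets Ileth, not Durania; it does not apply.
Duty = ¥20,671.80 × 0% = ¥0.00.
Line 3 (4721.23.17, Casica, 591 kg, ¥96,220.71):
Base rate for 4721.23.17 is 14.5% + ¥0.86/kg.
Duty = ¥96,220.71 × 14.5% + 591 × ¥0.86 = ¥14,460.26.
Total = ¥526,748.66 + ¥0.00 + ¥14,460.26 = ¥541,208.92.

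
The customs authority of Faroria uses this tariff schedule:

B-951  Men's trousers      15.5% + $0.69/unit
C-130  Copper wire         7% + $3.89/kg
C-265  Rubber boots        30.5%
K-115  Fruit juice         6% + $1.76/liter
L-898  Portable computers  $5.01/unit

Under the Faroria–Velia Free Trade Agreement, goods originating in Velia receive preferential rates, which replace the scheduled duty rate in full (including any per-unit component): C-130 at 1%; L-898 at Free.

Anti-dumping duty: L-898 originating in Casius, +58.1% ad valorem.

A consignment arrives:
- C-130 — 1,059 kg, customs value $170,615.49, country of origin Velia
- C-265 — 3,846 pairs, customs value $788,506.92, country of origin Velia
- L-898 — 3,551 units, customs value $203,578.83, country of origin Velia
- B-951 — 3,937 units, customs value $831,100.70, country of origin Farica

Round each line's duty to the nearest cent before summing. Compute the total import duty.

$373,737.90

Line 1 (C-130, Velia, 1,059 kg, $170,615.49):
Base rate for C-130 is 7% + $3.89/kg.
Origin Velia qualifies under the Faroria–Velia agreement and C-130 is covered: preferential rate 1% applies instead.
Duty = $170,615.49 × 1% = $1,706.15.
Line 2 (C-265, Velia, 3,846 pairs, $788,506.92):
Base rate for C-265 is 30.5%.
Origin Velia is the FTA partner but C-265 is not on the preference list; base rate stands.
Duty = $788,506.92 × 30.5% = $240,494.61.
Line 3 (L-898, Velia, 3,551 units, $203,578.83):
Base rate for L-898 is $5.01/unit.
Origin Velia qualifies under the Faroria–Velia agreement and L-898 is covered: preferential rate Free applies instead.
The additional-duty order on L-898 targets Casius, not Velia; it does not apply.
Duty = $203,578.83 × 0% = $0.00.
Line 4 (B-951, Farica, 3,937 units, $831,100.70):
Base rate for B-951 is 15.5% + $0.69/unit.
Duty = $831,100.70 × 15.5% + 3,937 × $0.69 = $131,537.14.
Total = $1,706.15 + $240,494.61 + $0.00 + $131,537.14 = $373,737.90.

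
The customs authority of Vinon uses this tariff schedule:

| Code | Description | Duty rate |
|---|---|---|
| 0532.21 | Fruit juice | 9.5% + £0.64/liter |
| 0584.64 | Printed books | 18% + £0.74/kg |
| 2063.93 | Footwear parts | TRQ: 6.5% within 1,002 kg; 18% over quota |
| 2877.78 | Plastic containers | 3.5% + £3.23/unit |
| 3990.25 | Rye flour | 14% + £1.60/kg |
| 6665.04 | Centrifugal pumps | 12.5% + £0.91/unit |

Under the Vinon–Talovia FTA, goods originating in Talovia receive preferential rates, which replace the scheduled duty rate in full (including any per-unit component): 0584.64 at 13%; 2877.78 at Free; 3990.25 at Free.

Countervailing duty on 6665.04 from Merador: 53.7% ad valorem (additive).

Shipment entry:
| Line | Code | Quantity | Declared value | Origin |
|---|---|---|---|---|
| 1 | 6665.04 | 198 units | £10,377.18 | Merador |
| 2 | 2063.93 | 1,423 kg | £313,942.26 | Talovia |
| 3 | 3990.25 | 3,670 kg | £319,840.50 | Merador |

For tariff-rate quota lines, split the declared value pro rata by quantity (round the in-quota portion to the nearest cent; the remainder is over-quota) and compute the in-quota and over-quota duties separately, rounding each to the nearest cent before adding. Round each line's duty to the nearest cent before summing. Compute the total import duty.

£88,787.10

Line 1 (6665.04, Merador, 198 units, £10,377.18):
Base rate for 6665.04 is 12.5% + £0.91/unit.
Additional duty on 6665.04 from Merador: +53.7%. Applied ad valorem rate: 12.5% + 53.7% = 66.2%.
Duty = £10,377.18 × 66.2% + 198 × £0.91 = £7,049.87.
Line 2 (2063.93, Talovia, 1,423 kg, £313,942.26):
Code 2063.93 is under a tariff-rate quota (threshold 1,002 kg). In-quota: 1,002 kg at 6.5%; over-quota: 421 kg at 18%.
Pro-rata value split: in-quota = £313,942.26 × 1,002/1,423 = £221,061.24; over-quota = £313,942.26 − £221,061.24 = £92,881.02.
In-quota duty = £221,061.24 × 6.5% = £14,368.98. Over-quota duty = £92,881.02 × 18% = £16,718.58.
Line duty = £14,368.98 + £16,718.58 = £31,087.56.
Line 3 (3990.25, Merador, 3,670 kg, £319,840.50):
Base rate for 3990.25 is 14% + £1.60/kg.
3990.25 has an FTA preferential rate, but origin Merador is not Talovia; base rate stands.
Duty = £319,840.50 × 14% + 3,670 × £1.60 = £50,649.67.
Total = £7,049.87 + £31,087.56 + £50,649.67 = £88,787.10.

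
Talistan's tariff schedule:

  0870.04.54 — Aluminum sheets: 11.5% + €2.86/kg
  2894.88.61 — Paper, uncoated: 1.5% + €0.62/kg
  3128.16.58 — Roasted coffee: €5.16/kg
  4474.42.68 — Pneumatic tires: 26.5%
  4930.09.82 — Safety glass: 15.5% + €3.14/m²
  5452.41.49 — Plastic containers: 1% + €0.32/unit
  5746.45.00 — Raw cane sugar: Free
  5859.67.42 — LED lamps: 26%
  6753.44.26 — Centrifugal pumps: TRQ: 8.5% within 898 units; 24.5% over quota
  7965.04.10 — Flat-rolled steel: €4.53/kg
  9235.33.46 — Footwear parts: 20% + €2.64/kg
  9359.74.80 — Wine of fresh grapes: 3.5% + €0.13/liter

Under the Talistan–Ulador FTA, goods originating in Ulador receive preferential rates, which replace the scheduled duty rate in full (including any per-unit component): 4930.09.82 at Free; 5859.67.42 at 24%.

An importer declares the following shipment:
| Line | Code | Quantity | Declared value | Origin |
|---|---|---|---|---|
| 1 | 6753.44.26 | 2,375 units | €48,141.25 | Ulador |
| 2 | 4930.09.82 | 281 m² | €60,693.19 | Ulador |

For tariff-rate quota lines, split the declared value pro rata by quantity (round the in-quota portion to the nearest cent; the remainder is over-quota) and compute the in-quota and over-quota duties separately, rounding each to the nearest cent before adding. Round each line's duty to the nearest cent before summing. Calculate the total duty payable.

Line 1 (6753.44.26, Ulador, 2,375 units, €48,141.25):
Code 6753.44.26 is under a tariff-rate quota (threshold 898 units). In-quota: 898 units at 8.5%; over-quota: 1,477 units at 24.5%.
Pro-rata value split: in-quota = €48,141.25 × 898/2,375 = €18,202.46; over-quota = €48,141.25 − €18,202.46 = €29,938.79.
In-quota duty = €18,202.46 × 8.5% = €1,547.21. Over-quota duty = €29,938.79 × 24.5% = €7,335.00.
Line duty = €1,547.21 + €7,335.00 = €8,882.21.
Line 2 (4930.09.82, Ulador, 281 m², €60,693.19):
Base rate for 4930.09.82 is 15.5% + €3.14/m².
Origin Ulador qualifies under the Talistan–Ulador agreement and 4930.09.82 is covered: preferential rate Free applies instead.
Duty = €60,693.19 × 0% = €0.00.
Total = €8,882.21 + €0.00 = €8,882.21.

€8,882.21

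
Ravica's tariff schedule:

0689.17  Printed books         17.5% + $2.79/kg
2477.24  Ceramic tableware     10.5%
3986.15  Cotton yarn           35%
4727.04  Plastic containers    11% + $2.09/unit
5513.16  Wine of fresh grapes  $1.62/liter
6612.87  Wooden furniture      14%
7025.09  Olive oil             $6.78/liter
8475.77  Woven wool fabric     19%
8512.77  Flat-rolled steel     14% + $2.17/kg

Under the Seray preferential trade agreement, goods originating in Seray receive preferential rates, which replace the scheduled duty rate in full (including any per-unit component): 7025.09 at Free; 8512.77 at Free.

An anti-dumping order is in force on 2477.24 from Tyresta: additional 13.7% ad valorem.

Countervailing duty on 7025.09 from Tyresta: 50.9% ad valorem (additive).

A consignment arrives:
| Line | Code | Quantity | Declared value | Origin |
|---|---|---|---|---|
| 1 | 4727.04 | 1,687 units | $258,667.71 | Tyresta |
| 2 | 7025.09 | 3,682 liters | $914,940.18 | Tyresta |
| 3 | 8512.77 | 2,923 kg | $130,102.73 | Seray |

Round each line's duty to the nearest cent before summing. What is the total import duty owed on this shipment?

Line 1 (4727.04, Tyresta, 1,687 units, $258,667.71):
Base rate for 4727.04 is 11% + $2.09/unit.
Duty = $258,667.71 × 11% + 1,687 × $2.09 = $31,979.28.
Line 2 (7025.09, Tyresta, 3,682 liters, $914,940.18):
Base rate for 7025.09 is $6.78/liter.
7025.09 has an FTA preferential rate, but origin Tyresta is not Seray; base rate stands.
Additional duty on 7025.09 from Tyresta: +50.9% ad valorem. Applied ad valorem rate = 50.9%.
Duty = $914,940.18 × 50.9% + 3,682 × $6.78 = $490,668.51.
Line 3 (8512.77, Seray, 2,923 kg, $130,102.73):
Base rate for 8512.77 is 14% + $2.17/kg.
Origin Seray qualifies under the Ravica–Seray agreement and 8512.77 is covered: preferential rate Free applies instead.
Duty = $130,102.73 × 0% = $0.00.
Total = $31,979.28 + $490,668.51 + $0.00 = $522,647.79.

$522,647.79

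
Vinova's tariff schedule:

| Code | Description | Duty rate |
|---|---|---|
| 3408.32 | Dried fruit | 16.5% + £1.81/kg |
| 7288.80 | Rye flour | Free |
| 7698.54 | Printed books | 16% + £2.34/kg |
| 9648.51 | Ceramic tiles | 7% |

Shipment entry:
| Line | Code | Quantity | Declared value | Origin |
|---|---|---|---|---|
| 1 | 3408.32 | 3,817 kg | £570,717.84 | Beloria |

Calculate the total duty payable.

£101,077.21

Line 1 (3408.32, Beloria, 3,817 kg, £570,717.84):
Base rate for 3408.32 is 16.5% + £1.81/kg.
Duty = £570,717.84 × 16.5% + 3,817 × £1.81 = £101,077.21.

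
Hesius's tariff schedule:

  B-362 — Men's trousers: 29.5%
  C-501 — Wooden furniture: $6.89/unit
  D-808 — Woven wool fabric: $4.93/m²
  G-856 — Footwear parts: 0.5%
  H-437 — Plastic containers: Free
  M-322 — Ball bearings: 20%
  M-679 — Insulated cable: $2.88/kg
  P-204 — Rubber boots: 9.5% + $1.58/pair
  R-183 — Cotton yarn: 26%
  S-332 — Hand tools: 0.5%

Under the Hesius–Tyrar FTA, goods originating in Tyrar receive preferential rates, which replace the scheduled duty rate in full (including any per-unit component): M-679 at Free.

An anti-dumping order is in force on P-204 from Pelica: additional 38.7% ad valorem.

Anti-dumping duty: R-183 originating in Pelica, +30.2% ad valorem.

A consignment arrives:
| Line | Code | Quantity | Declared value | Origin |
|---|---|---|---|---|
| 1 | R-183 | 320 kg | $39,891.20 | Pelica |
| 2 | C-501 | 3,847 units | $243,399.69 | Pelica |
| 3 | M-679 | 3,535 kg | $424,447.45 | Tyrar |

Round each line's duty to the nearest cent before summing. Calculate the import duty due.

$48,924.68

Line 1 (R-183, Pelica, 320 kg, $39,891.20):
Base rate for R-183 is 26%.
Additional duty on R-183 from Pelica: +30.2%. Applied ad valorem rate: 26% + 30.2% = 56.2%.
Duty = $39,891.20 × 56.2% = $22,418.85.
Line 2 (C-501, Pelica, 3,847 units, $243,399.69):
Base rate for C-501 is $6.89/unit.
Duty = 3,847 × $6.89 = $26,505.83.
Line 3 (M-679, Tyrar, 3,535 kg, $424,447.45):
Base rate for M-679 is $2.88/kg.
Origin Tyrar qualifies under the Hesius–Tyrar agreement and M-679 is covered: preferential rate Free applies instead.
Duty = $424,447.45 × 0% = $0.00.
Total = $22,418.85 + $26,505.83 + $0.00 = $48,924.68.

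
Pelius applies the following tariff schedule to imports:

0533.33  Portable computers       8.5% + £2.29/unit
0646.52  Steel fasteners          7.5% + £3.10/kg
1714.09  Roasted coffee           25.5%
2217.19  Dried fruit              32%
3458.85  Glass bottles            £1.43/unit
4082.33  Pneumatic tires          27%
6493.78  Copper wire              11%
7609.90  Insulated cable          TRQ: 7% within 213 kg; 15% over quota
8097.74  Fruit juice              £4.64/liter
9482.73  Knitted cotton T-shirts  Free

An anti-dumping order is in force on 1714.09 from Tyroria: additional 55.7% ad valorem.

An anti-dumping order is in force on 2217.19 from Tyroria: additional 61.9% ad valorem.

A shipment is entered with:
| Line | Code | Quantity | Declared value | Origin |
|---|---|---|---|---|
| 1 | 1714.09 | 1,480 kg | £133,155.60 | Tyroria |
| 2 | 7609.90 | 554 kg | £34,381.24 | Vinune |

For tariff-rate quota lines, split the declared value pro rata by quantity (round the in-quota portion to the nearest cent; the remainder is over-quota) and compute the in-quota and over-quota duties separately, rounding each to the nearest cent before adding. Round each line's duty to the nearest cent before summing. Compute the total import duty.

£112,222.03

Line 1 (1714.09, Tyroria, 1,480 kg, £133,155.60):
Base rate for 1714.09 is 25.5%.
Additional duty on 1714.09 from Tyroria: +55.7%. Applied ad valorem rate: 25.5% + 55.7% = 81.2%.
Duty = £133,155.60 × 81.2% = £108,122.35.
Line 2 (7609.90, Vinune, 554 kg, £34,381.24):
Code 7609.90 is under a tariff-rate quota (threshold 213 kg). In-quota: 213 kg at 7%; over-quota: 341 kg at 15%.
Pro-rata value split: in-quota = £34,381.24 × 213/554 = £13,218.78; over-quota = £34,381.24 − £13,218.78 = £21,162.46.
In-quota duty = £13,218.78 × 7% = £925.31. Over-quota duty = £21,162.46 × 15% = £3,174.37.
Line duty = £925.31 + £3,174.37 = £4,099.68.
Total = £108,122.35 + £4,099.68 = £112,222.03.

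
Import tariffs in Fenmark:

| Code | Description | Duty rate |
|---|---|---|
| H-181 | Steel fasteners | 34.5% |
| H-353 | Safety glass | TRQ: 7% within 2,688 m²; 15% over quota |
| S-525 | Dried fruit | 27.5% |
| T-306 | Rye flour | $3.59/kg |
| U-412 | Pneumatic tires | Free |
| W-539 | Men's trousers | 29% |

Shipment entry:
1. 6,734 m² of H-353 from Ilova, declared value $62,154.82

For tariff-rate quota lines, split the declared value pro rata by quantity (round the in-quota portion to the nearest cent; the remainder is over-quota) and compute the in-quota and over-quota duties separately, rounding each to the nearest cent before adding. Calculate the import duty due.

$7,338.41

Line 1 (H-353, Ilova, 6,734 m², $62,154.82):
Code H-353 is under a tariff-rate quota (threshold 2,688 m²). In-quota: 2,688 m² at 7%; over-quota: 4,046 m² at 15%.
Pro-rata value split: in-quota = $62,154.82 × 2,688/6,734 = $24,810.24; over-quota = $62,154.82 − $24,810.24 = $37,344.58.
In-quota duty = $24,810.24 × 7% = $1,736.72. Over-quota duty = $37,344.58 × 15% = $5,601.69.
Line duty = $1,736.72 + $5,601.69 = $7,338.41.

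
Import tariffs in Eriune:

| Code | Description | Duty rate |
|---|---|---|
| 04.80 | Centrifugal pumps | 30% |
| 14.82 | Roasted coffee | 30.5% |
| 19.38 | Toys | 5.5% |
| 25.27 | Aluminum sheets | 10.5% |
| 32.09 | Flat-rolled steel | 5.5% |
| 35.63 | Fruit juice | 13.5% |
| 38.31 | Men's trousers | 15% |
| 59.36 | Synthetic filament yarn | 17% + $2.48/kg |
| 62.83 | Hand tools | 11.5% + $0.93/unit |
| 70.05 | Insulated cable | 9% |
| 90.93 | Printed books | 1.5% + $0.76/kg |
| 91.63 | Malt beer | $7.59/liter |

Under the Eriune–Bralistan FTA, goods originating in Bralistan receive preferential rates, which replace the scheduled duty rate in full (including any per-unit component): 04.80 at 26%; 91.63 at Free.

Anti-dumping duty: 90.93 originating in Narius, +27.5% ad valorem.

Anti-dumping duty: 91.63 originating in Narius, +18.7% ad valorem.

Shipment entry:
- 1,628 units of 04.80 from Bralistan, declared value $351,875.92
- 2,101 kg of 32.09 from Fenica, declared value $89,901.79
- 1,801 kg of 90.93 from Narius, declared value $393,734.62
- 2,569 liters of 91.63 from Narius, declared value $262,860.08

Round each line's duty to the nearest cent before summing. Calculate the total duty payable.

Line 1 (04.80, Bralistan, 1,628 units, $351,875.92):
Base rate for 04.80 is 30%.
Origin Bralistan qualifies under the Eriune–Bralistan agreement and 04.80 is covered: preferential rate 26% applies instead.
Duty = $351,875.92 × 26% = $91,487.74.
Line 2 (32.09, Fenica, 2,101 kg, $89,901.79):
Base rate for 32.09 is 5.5%.
Duty = $89,901.79 × 5.5% = $4,944.60.
Line 3 (90.93, Narius, 1,801 kg, $393,734.62):
Base rate for 90.93 is 1.5% + $0.76/kg.
Additional duty on 90.93 from Narius: +27.5%. Applied ad valorem rate: 1.5% + 27.5% = 29%.
Duty = $393,734.62 × 29% + 1,801 × $0.76 = $115,551.80.
Line 4 (91.63, Narius, 2,569 liters, $262,860.08):
Base rate for 91.63 is $7.59/liter.
91.63 has an FTA preferential rate, but origin Narius is not Bralistan; base rate stands.
Additional duty on 91.63 from Narius: +18.7% ad valorem. Applied ad valorem rate = 18.7%.
Duty = $262,860.08 × 18.7% + 2,569 × $7.59 = $68,653.54.
Total = $91,487.74 + $4,944.60 + $115,551.80 + $68,653.54 = $280,637.68.

$280,637.68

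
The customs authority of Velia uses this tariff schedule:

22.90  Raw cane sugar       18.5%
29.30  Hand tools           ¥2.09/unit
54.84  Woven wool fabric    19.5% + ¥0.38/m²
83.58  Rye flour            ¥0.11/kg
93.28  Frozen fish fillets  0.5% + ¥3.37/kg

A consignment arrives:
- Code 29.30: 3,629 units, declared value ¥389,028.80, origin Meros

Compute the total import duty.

¥7,584.61

Line 1 (29.30, Meros, 3,629 units, ¥389,028.80):
Base rate for 29.30 is ¥2.09/unit.
Duty = 3,629 × ¥2.09 = ¥7,584.61.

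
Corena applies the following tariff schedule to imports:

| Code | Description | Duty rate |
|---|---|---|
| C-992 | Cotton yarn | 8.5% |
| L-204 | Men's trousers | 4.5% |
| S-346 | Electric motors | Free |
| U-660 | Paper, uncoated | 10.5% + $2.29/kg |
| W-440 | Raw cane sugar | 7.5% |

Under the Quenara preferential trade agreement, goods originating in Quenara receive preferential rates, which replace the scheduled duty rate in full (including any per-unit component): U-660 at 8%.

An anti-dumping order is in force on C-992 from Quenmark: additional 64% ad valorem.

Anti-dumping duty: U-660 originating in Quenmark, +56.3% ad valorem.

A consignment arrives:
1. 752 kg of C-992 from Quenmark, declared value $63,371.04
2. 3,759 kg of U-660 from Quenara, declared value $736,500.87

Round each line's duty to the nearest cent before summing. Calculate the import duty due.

Line 1 (C-992, Quenmark, 752 kg, $63,371.04):
Base rate for C-992 is 8.5%.
Additional duty on C-992 from Quenmark: +64%. Applied ad valorem rate: 8.5% + 64% = 72.5%.
Duty = $63,371.04 × 72.5% = $45,944.00.
Line 2 (U-660, Quenara, 3,759 kg, $736,500.87):
Base rate for U-660 is 10.5% + $2.29/kg.
Origin Quenara qualifies under the Corena–Quenara agreement and U-660 is covered: preferential rate 8% applies instead.
The additional-duty order on U-660 targets Quenmark, not Quenara; it does not apply.
Duty = $736,500.87 × 8% = $58,920.07.
Total = $45,944.00 + $58,920.07 = $104,864.07.

$104,864.07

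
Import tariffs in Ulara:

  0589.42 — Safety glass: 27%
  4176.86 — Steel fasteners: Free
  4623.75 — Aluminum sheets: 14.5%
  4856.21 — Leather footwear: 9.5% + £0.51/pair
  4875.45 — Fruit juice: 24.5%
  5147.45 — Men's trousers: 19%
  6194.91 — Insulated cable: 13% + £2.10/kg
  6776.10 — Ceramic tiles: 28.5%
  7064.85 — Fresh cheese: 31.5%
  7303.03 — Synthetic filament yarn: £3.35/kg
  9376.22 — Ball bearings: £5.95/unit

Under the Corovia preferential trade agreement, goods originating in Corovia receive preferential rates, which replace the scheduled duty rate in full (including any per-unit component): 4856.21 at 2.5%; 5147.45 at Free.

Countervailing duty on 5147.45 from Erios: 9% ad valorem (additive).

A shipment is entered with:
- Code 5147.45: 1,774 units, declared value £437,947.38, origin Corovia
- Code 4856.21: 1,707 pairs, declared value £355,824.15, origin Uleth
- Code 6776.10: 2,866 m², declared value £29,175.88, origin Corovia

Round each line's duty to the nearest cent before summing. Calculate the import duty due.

Line 1 (5147.45, Corovia, 1,774 units, £437,947.38):
Base rate for 5147.45 is 19%.
Origin Corovia qualifies under the Ulara–Corovia agreement and 5147.45 is covered: preferential rate Free applies instead.
The additional-duty order on 5147.45 targets Erios, not Corovia; it does not apply.
Duty = £437,947.38 × 0% = £0.00.
Line 2 (4856.21, Uleth, 1,707 pairs, £355,824.15):
Base rate for 4856.21 is 9.5% + £0.51/pair.
4856.21 has an FTA preferential rate, but origin Uleth is not Corovia; base rate stands.
Duty = £355,824.15 × 9.5% + 1,707 × £0.51 = £34,673.86.
Line 3 (6776.10, Corovia, 2,866 m², £29,175.88):
Base rate for 6776.10 is 28.5%.
Origin Corovia is the FTA partner but 6776.10 is not on the preference list; base rate stands.
Duty = £29,175.88 × 28.5% = £8,315.13.
Total = £0.00 + £34,673.86 + £8,315.13 = £42,988.99.

£42,988.99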